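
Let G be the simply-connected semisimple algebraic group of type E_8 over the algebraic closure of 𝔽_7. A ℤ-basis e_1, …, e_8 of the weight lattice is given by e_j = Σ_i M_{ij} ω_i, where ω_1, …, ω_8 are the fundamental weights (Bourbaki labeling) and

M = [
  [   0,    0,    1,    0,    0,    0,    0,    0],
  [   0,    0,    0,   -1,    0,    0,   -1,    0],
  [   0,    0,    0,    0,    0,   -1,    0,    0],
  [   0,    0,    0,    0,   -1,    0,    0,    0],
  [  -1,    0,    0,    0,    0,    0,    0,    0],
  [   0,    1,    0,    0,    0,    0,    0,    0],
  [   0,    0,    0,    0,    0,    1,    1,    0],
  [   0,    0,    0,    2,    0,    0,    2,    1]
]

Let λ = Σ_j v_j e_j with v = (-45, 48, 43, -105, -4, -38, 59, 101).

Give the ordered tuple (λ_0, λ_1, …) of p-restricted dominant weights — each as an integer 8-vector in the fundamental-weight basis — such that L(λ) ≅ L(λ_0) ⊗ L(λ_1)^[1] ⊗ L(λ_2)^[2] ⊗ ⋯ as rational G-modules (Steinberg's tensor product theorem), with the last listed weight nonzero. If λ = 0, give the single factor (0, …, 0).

ω-coordinates c = M·v, v = (-45, 48, 43, -105, -4, -38, 59, 101):
  c_1 = (0)·(-45) + (0)·(48) + (1)·(43) + (0)·(-105) + (0)·(-4) + (0)·(-38) + (0)·(59) + (0)·(101) = 43
  c_2 = (0)·(-45) + (0)·(48) + (0)·(43) + (-1)·(-105) + (0)·(-4) + (0)·(-38) + (-1)·(59) + (0)·(101) = 46
  c_3 = (0)·(-45) + (0)·(48) + (0)·(43) + (0)·(-105) + (0)·(-4) + (-1)·(-38) + (0)·(59) + (0)·(101) = 38
  c_4 = (0)·(-45) + (0)·(48) + (0)·(43) + (0)·(-105) + (-1)·(-4) + (0)·(-38) + (0)·(59) + (0)·(101) = 4
  c_5 = (-1)·(-45) + (0)·(48) + (0)·(43) + (0)·(-105) + (0)·(-4) + (0)·(-38) + (0)·(59) + (0)·(101) = 45
  c_6 = (0)·(-45) + (1)·(48) + (0)·(43) + (0)·(-105) + (0)·(-4) + (0)·(-38) + (0)·(59) + (0)·(101) = 48
  c_7 = (0)·(-45) + (0)·(48) + (0)·(43) + (0)·(-105) + (0)·(-4) + (1)·(-38) + (1)·(59) + (0)·(101) = 21
  c_8 = (0)·(-45) + (0)·(48) + (0)·(43) + (2)·(-105) + (0)·(-4) + (0)·(-38) + (2)·(59) + (1)·(101) = 9
p = 7; digits c_i = Σ_j d_{ij}·7^j, 0 ≤ d_{ij} < 7:
  c_1 = 43 = 1·7^0 + 6·7^1
  c_2 = 46 = 4·7^0 + 6·7^1
  c_3 = 38 = 3·7^0 + 5·7^1
  c_4 = 4 = 4·7^0
  c_5 = 45 = 3·7^0 + 6·7^1
  c_6 = 48 = 6·7^0 + 6·7^1
  c_7 = 21 = 0·7^0 + 3·7^1
  c_8 = 9 = 2·7^0 + 1·7^1
λ_0 = (1, 4, 3, 4, 3, 6, 0, 2)
λ_1 = (6, 6, 5, 0, 6, 6, 3, 1)

((1, 4, 3, 4, 3, 6, 0, 2), (6, 6, 5, 0, 6, 6, 3, 1))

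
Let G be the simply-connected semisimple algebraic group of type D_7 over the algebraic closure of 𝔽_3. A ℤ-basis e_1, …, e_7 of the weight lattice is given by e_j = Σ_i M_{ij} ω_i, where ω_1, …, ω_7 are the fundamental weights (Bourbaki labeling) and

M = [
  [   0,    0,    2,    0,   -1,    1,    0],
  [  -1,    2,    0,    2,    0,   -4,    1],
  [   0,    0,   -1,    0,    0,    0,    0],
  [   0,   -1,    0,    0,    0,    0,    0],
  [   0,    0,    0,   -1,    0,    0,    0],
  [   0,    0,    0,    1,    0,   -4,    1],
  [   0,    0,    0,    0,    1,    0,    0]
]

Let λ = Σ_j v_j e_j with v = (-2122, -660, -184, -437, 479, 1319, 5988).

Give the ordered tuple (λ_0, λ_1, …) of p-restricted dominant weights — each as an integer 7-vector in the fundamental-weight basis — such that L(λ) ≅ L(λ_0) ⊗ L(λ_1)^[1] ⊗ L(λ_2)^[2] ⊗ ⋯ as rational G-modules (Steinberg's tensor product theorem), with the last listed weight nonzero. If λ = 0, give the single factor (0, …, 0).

((1, 1, 1, 0, 2, 2, 2), (1, 0, 1, 1, 1, 1, 0), (1, 2, 2, 1, 0, 0, 2), (2, 2, 0, 0, 1, 1, 2), (2, 1, 2, 2, 2, 0, 2), (1, 2, 0, 2, 1, 1, 1))

Converting to the ω-basis (c_i = row i of M dotted with v = (-2122, -660, -184, -437, 479, 1319, 5988)):
  c_1 = 0*-2122 + 0*-660 + 2*-184 + 0*-437 + -1*479 + 1*1319 + 0*5988 = 472
  c_2 = -1*-2122 + 2*-660 + 0*-184 + 2*-437 + 0*479 + -4*1319 + 1*5988 = 640
  c_3 = 0*-2122 + 0*-660 + -1*-184 + 0*-437 + 0*479 + 0*1319 + 0*5988 = 184
  c_4 = 0*-2122 + -1*-660 + 0*-184 + 0*-437 + 0*479 + 0*1319 + 0*5988 = 660
  c_5 = 0*-2122 + 0*-660 + 0*-184 + -1*-437 + 0*479 + 0*1319 + 0*5988 = 437
  c_6 = 0*-2122 + 0*-660 + 0*-184 + 1*-437 + 0*479 + -4*1319 + 1*5988 = 275
  c_7 = 0*-2122 + 0*-660 + 0*-184 + 0*-437 + 1*479 + 0*1319 + 0*5988 = 479
Expand coordinatewise in base 3:
  c_1 = 472 = 1·3^0 + 1·3^1 + 1·3^2 + 2·3^3 + 2·3^4 + 1·3^5
  c_2 = 640 = 1·3^0 + 0·3^1 + 2·3^2 + 2·3^3 + 1·3^4 + 2·3^5
  c_3 = 184 = 1·3^0 + 1·3^1 + 2·3^2 + 0·3^3 + 2·3^4
  c_4 = 660 = 0·3^0 + 1·3^1 + 1·3^2 + 0·3^3 + 2·3^4 + 2·3^5
  c_5 = 437 = 2·3^0 + 1·3^1 + 0·3^2 + 1·3^3 + 2·3^4 + 1·3^5
  c_6 = 275 = 2·3^0 + 1·3^1 + 0·3^2 + 1·3^3 + 0·3^4 + 1·3^5
  c_7 = 479 = 2·3^0 + 0·3^1 + 2·3^2 + 2·3^3 + 2·3^4 + 1·3^5
Factor λ_0 = (1, 1, 1, 0, 2, 2, 2)
Factor λ_1 = (1, 0, 1, 1, 1, 1, 0)
Factor λ_2 = (1, 2, 2, 1, 0, 0, 2)
Factor λ_3 = (2, 2, 0, 0, 1, 1, 2)
Factor λ_4 = (2, 1, 2, 2, 2, 0, 2)
Factor λ_5 = (1, 2, 0, 2, 1, 1, 1)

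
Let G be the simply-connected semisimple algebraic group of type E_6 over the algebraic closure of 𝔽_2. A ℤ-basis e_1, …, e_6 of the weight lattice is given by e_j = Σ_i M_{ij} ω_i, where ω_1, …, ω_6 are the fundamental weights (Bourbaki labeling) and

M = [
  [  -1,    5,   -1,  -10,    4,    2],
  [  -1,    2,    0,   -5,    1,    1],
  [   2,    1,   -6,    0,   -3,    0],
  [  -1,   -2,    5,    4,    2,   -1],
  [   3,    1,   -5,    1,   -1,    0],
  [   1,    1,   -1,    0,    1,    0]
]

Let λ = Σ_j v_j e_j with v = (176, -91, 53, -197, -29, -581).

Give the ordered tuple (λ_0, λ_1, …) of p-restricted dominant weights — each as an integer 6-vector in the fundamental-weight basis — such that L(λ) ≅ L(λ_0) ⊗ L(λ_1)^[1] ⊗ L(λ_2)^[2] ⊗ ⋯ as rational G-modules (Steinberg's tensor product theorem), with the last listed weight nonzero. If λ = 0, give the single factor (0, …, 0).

((0, 1, 0, 0, 0, 1), (0, 0, 1, 1, 0, 1), (0, 0, 1, 1, 1, 0), (1, 0, 1, 0, 0, 0), (0, 1, 1, 0, 0, 0))

Compute c_i = Σ_j M_{ij} v_j with v = (176, -91, 53, -197, -29, -581):
  c_1 = (-1)·(176) + (5)·(-91) + (-1)·(53) + (-10)·(-197) + (4)·(-29) + (2)·(-581) = 8
  c_2 = (-1)·(176) + (2)·(-91) + 0·53 + (-5)·(-197) + (1)·(-29) + (1)·(-581) = 17
  c_3 = 2·176 + (1)·(-91) + (-6)·(53) + (0)·(-197) + (-3)·(-29) + (0)·(-581) = 30
  c_4 = (-1)·(176) + (-2)·(-91) + 5·53 + (4)·(-197) + (2)·(-29) + (-1)·(-581) = 6
  c_5 = 3·176 + (1)·(-91) + (-5)·(53) + (1)·(-197) + (-1)·(-29) + (0)·(-581) = 4
  c_6 = 1·176 + (1)·(-91) + (-1)·(53) + (0)·(-197) + (1)·(-29) + (0)·(-581) = 3
p = 2; digits c_i = Σ_j d_{ij}·2^j, 0 ≤ d_{ij} < 2:
  c_1 = 8 = 0·2^0 + 0·2^1 + 0·2^2 + 1·2^3
  c_2 = 17 = 1·2^0 + 0·2^1 + 0·2^2 + 0·2^3 + 1·2^4
  c_3 = 30 = 0·2^0 + 1·2^1 + 1·2^2 + 1·2^3 + 1·2^4
  c_4 = 6 = 0·2^0 + 1·2^1 + 1·2^2
  c_5 = 4 = 0·2^0 + 0·2^1 + 1·2^2
  c_6 = 3 = 1·2^0 + 1·2^1
Factor λ_0 = (0, 1, 0, 0, 0, 1)
Factor λ_1 = (0, 0, 1, 1, 0, 1)
Factor λ_2 = (0, 0, 1, 1, 1, 0)
Factor λ_3 = (1, 0, 1, 0, 0, 0)
Factor λ_4 = (0, 1, 1, 0, 0, 0)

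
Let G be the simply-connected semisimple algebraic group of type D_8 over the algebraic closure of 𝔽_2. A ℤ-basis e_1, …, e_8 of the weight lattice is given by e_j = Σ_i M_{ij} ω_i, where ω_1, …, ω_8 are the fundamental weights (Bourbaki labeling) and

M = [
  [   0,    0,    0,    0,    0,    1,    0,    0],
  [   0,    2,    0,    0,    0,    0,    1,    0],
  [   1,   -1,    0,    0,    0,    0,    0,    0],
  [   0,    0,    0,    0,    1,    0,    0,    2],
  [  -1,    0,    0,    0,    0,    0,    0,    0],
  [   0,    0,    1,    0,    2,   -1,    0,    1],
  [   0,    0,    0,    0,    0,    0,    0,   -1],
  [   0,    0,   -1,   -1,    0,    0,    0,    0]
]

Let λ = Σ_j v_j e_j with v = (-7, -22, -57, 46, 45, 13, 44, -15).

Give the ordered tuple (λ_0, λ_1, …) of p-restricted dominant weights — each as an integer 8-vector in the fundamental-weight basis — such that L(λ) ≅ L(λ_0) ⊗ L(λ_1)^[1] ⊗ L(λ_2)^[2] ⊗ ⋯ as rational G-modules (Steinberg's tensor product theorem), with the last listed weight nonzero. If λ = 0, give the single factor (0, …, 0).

Compute c_i = Σ_j M_{ij} v_j with v = (-7, -22, -57, 46, 45, 13, 44, -15):
  c_1 = 0*-7 + 0*-22 + 0*-57 + 0*46 + 0*45 + 1*13 + 0*44 + 0*-15 = 13
  c_2 = 0*-7 + 2*-22 + 0*-57 + 0*46 + 0*45 + 0*13 + 1*44 + 0*-15 = 0
  c_3 = 1*-7 + -1*-22 + 0*-57 + 0*46 + 0*45 + 0*13 + 0*44 + 0*-15 = 15
  c_4 = 0*-7 + 0*-22 + 0*-57 + 0*46 + 1*45 + 0*13 + 0*44 + 2*-15 = 15
  c_5 = -1*-7 + 0*-22 + 0*-57 + 0*46 + 0*45 + 0*13 + 0*44 + 0*-15 = 7
  c_6 = 0*-7 + 0*-22 + 1*-57 + 0*46 + 2*45 + -1*13 + 0*44 + 1*-15 = 5
  c_7 = 0*-7 + 0*-22 + 0*-57 + 0*46 + 0*45 + 0*13 + 0*44 + -1*-15 = 15
  c_8 = 0*-7 + 0*-22 + -1*-57 + -1*46 + 0*45 + 0*13 + 0*44 + 0*-15 = 11
Base-2 expansion of each c_i:
  c_1 = 13 = 1·2^0 + 0·2^1 + 1·2^2 + 1·2^3
  c_2 = 0
  c_3 = 15 = 1·2^0 + 1·2^1 + 1·2^2 + 1·2^3
  c_4 = 15 = 1·2^0 + 1·2^1 + 1·2^2 + 1·2^3
  c_5 = 7 = 1·2^0 + 1·2^1 + 1·2^2
  c_6 = 5 = 1·2^0 + 0·2^1 + 1·2^2
  c_7 = 15 = 1·2^0 + 1·2^1 + 1·2^2 + 1·2^3
  c_8 = 11 = 1·2^0 + 1·2^1 + 0·2^2 + 1·2^3
p-restricted factor λ_0 = (1, 0, 1, 1, 1, 1, 1, 1)
p-restricted factor λ_1 = (0, 0, 1, 1, 1, 0, 1, 1)
p-restricted factor λ_2 = (1, 0, 1, 1, 1, 1, 1, 0)
p-restricted factor λ_3 = (1, 0, 1, 1, 0, 0, 1, 1)

((1, 0, 1, 1, 1, 1, 1, 1), (0, 0, 1, 1, 1, 0, 1, 1), (1, 0, 1, 1, 1, 1, 1, 0), (1, 0, 1, 1, 0, 0, 1, 1))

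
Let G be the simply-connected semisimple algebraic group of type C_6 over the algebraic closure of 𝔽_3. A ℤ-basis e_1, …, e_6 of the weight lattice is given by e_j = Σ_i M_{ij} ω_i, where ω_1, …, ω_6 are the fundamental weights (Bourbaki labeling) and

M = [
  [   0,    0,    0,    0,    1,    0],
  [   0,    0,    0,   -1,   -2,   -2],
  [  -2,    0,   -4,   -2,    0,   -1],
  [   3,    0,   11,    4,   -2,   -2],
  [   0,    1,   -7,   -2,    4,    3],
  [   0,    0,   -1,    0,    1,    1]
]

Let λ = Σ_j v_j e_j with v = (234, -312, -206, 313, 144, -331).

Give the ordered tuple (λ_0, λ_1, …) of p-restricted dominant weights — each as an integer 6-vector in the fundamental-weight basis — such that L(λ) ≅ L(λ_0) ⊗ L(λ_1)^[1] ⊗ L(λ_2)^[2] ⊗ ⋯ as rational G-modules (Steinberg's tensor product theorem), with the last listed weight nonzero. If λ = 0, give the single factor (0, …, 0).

Converting to the ω-basis (c_i = row i of M dotted with v = (234, -312, -206, 313, 144, -331)):
  c_1 = 0·234 + (0)·(-312) + (0)·(-206) + 0·313 + 1·144 + (0)·(-331) = 144
  c_2 = 0·234 + (0)·(-312) + (0)·(-206) + (-1)·(313) + (-2)·(144) + (-2)·(-331) = 61
  c_3 = (-2)·(234) + (0)·(-312) + (-4)·(-206) + (-2)·(313) + 0·144 + (-1)·(-331) = 61
  c_4 = 3·234 + (0)·(-312) + (11)·(-206) + 4·313 + (-2)·(144) + (-2)·(-331) = 62
  c_5 = 0·234 + (1)·(-312) + (-7)·(-206) + (-2)·(313) + 4·144 + (3)·(-331) = 87
  c_6 = 0·234 + (0)·(-312) + (-1)·(-206) + 0·313 + 1·144 + (1)·(-331) = 19
p = 3; digits c_i = Σ_j d_{ij}·3^j, 0 ≤ d_{ij} < 3:
  c_1 = 144 = 0·3^0 + 0·3^1 + 1·3^2 + 2·3^3 + 1·3^4
  c_2 = 61 = 1·3^0 + 2·3^1 + 0·3^2 + 2·3^3
  c_3 = 61 = 1·3^0 + 2·3^1 + 0·3^2 + 2·3^3
  c_4 = 62 = 2·3^0 + 2·3^1 + 0·3^2 + 2·3^3
  c_5 = 87 = 0·3^0 + 2·3^1 + 0·3^2 + 0·3^3 + 1·3^4
  c_6 = 19 = 1·3^0 + 0·3^1 + 2·3^2
Factor λ_0 = (0, 1, 1, 2, 0, 1)
Factor λ_1 = (0, 2, 2, 2, 2, 0)
Factor λ_2 = (1, 0, 0, 0, 0, 2)
Factor λ_3 = (2, 2, 2, 2, 0, 0)
Factor λ_4 = (1, 0, 0, 0, 1, 0)

((0, 1, 1, 2, 0, 1), (0, 2, 2, 2, 2, 0), (1, 0, 0, 0, 0, 2), (2, 2, 2, 2, 0, 0), (1, 0, 0, 0, 1, 0))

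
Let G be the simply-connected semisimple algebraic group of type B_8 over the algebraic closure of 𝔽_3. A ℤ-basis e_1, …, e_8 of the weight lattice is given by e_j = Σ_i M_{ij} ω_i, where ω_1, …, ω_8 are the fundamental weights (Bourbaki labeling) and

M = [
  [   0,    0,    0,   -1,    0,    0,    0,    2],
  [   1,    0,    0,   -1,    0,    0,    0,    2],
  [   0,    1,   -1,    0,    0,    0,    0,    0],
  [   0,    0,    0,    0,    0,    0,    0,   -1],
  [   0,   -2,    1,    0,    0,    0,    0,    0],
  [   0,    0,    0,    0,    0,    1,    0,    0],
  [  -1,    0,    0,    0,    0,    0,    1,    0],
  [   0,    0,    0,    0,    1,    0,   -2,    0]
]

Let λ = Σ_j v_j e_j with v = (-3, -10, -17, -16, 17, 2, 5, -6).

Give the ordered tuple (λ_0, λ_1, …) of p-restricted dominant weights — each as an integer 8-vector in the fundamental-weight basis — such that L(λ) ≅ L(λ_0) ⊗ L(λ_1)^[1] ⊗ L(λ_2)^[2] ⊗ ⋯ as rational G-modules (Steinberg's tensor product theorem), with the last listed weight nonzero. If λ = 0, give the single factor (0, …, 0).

Change of basis e → ω: c = M·v where v = (-3, -10, -17, -16, 17, 2, 5, -6):
  c_1 = (0)·(-3) + (0)·(-10) + (0)·(-17) + (-1)·(-16) + (0)·(17) + (0)·(2) + (0)·(5) + (2)·(-6) = 4
  c_2 = (1)·(-3) + (0)·(-10) + (0)·(-17) + (-1)·(-16) + (0)·(17) + (0)·(2) + (0)·(5) + (2)·(-6) = 1
  c_3 = (0)·(-3) + (1)·(-10) + (-1)·(-17) + (0)·(-16) + (0)·(17) + (0)·(2) + (0)·(5) + (0)·(-6) = 7
  c_4 = (0)·(-3) + (0)·(-10) + (0)·(-17) + (0)·(-16) + (0)·(17) + (0)·(2) + (0)·(5) + (-1)·(-6) = 6
  c_5 = (0)·(-3) + (-2)·(-10) + (1)·(-17) + (0)·(-16) + (0)·(17) + (0)·(2) + (0)·(5) + (0)·(-6) = 3
  c_6 = (0)·(-3) + (0)·(-10) + (0)·(-17) + (0)·(-16) + (0)·(17) + (1)·(2) + (0)·(5) + (0)·(-6) = 2
  c_7 = (-1)·(-3) + (0)·(-10) + (0)·(-17) + (0)·(-16) + (0)·(17) + (0)·(2) + (1)·(5) + (0)·(-6) = 8
  c_8 = (0)·(-3) + (0)·(-10) + (0)·(-17) + (0)·(-16) + (1)·(17) + (0)·(2) + (-2)·(5) + (0)·(-6) = 7
p = 3; digits c_i = Σ_j d_{ij}·3^j, 0 ≤ d_{ij} < 3:
  c_1 = 4 = 1·3^0 + 1·3^1
  c_2 = 1 = 1·3^0
  c_3 = 7 = 1·3^0 + 2·3^1
  c_4 = 6 = 0·3^0 + 2·3^1
  c_5 = 3 = 0·3^0 + 1·3^1
  c_6 = 2 = 2·3^0
  c_7 = 8 = 2·3^0 + 2·3^1
  c_8 = 7 = 1·3^0 + 2·3^1
p-restricted factor λ_0 = (1, 1, 1, 0, 0, 2, 2, 1)
p-restricted factor λ_1 = (1, 0, 2, 2, 1, 0, 2, 2)

((1, 1, 1, 0, 0, 2, 2, 1), (1, 0, 2, 2, 1, 0, 2, 2))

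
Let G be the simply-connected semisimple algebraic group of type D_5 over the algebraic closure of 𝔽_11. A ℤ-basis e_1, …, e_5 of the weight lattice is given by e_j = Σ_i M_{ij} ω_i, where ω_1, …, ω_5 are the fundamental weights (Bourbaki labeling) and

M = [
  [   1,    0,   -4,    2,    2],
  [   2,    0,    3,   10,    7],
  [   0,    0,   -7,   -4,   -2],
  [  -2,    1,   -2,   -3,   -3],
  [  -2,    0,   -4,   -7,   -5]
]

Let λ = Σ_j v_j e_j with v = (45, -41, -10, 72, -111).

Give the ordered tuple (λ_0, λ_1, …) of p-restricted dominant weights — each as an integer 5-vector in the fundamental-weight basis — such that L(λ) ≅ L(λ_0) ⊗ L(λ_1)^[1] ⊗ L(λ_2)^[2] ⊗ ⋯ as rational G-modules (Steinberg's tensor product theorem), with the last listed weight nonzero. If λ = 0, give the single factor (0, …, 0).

((7, 3, 4, 6, 1),)

Converting to the ω-basis (c_i = row i of M dotted with v = (45, -41, -10, 72, -111)):
  c_1 = 1·45 + (0)·(-41) + (-4)·(-10) + 2·72 + (2)·(-111) = 7
  c_2 = 2·45 + (0)·(-41) + (3)·(-10) + 10·72 + (7)·(-111) = 3
  c_3 = 0·45 + (0)·(-41) + (-7)·(-10) + (-4)·(72) + (-2)·(-111) = 4
  c_4 = (-2)·(45) + (1)·(-41) + (-2)·(-10) + (-3)·(72) + (-3)·(-111) = 6
  c_5 = (-2)·(45) + (0)·(-41) + (-4)·(-10) + (-7)·(72) + (-5)·(-111) = 1
Base-11 expansion of each c_i:
  c_1 = 7 = 7·11^0
  c_2 = 3 = 3·11^0
  c_3 = 4 = 4·11^0
  c_4 = 6 = 6·11^0
  c_5 = 1 = 1·11^0
Factor λ_0 = (7, 3, 4, 6, 1)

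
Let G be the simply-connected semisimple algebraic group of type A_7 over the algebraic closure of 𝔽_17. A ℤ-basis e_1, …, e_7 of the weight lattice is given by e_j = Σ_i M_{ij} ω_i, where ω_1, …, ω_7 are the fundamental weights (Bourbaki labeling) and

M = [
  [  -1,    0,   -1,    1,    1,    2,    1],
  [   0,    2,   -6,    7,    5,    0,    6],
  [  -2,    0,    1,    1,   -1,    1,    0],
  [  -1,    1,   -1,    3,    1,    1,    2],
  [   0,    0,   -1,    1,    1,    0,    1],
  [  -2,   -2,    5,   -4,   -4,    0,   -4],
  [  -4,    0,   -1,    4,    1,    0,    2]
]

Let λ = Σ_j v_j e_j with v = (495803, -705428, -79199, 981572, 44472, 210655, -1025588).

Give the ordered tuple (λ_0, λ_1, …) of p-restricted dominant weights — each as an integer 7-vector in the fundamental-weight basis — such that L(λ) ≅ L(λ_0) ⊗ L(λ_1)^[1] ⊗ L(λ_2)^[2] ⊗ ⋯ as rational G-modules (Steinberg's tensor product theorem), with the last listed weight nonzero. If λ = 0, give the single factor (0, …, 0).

((11, 9, 8, 13, 10, 11, 16), (14, 7, 4, 2, 10, 2, 14), (0, 14, 11, 7, 3, 6, 2), (1, 0, 15, 5, 16, 4, 3))

Converting to the ω-basis (c_i = row i of M dotted with v = (495803, -705428, -79199, 981572, 44472, 210655, -1025588)):
  c_1 = (-1)·(495803) + (0)·(-705428) + (-1)·(-79199) + (1)·(981572) + (1)·(44472) + (2)·(210655) + (1)·(-1025588) = 5162
  c_2 = (0)·(495803) + (2)·(-705428) + (-6)·(-79199) + (7)·(981572) + (5)·(44472) + (0)·(210655) + (6)·(-1025588) = 4174
  c_3 = (-2)·(495803) + (0)·(-705428) + (1)·(-79199) + (1)·(981572) + (-1)·(44472) + (1)·(210655) + (0)·(-1025588) = 76950
  c_4 = (-1)·(495803) + (1)·(-705428) + (-1)·(-79199) + (3)·(981572) + (1)·(44472) + (1)·(210655) + (2)·(-1025588) = 26635
  c_5 = (0)·(495803) + (0)·(-705428) + (-1)·(-79199) + (1)·(981572) + (1)·(44472) + (0)·(210655) + (1)·(-1025588) = 79655
  c_6 = (-2)·(495803) + (-2)·(-705428) + (5)·(-79199) + (-4)·(981572) + (-4)·(44472) + (0)·(210655) + (-4)·(-1025588) = 21431
  c_7 = (-4)·(495803) + (0)·(-705428) + (-1)·(-79199) + (4)·(981572) + (1)·(44472) + (0)·(210655) + (2)·(-1025588) = 15571
Base-17 expansion of each c_i:
  c_1 = 5162 = 11·17^0 + 14·17^1 + 0·17^2 + 1·17^3
  c_2 = 4174 = 9·17^0 + 7·17^1 + 14·17^2
  c_3 = 76950 = 8·17^0 + 4·17^1 + 11·17^2 + 15·17^3
  c_4 = 26635 = 13·17^0 + 2·17^1 + 7·17^2 + 5·17^3
  c_5 = 79655 = 10·17^0 + 10·17^1 + 3·17^2 + 16·17^3
  c_6 = 21431 = 11·17^0 + 2·17^1 + 6·17^2 + 4·17^3
  c_7 = 15571 = 16·17^0 + 14·17^1 + 2·17^2 + 3·17^3
p-restricted factor λ_0 = (11, 9, 8, 13, 10, 11, 16)
p-restricted factor λ_1 = (14, 7, 4, 2, 10, 2, 14)
p-restricted factor λ_2 = (0, 14, 11, 7, 3, 6, 2)
p-restricted factor λ_3 = (1, 0, 15, 5, 16, 4, 3)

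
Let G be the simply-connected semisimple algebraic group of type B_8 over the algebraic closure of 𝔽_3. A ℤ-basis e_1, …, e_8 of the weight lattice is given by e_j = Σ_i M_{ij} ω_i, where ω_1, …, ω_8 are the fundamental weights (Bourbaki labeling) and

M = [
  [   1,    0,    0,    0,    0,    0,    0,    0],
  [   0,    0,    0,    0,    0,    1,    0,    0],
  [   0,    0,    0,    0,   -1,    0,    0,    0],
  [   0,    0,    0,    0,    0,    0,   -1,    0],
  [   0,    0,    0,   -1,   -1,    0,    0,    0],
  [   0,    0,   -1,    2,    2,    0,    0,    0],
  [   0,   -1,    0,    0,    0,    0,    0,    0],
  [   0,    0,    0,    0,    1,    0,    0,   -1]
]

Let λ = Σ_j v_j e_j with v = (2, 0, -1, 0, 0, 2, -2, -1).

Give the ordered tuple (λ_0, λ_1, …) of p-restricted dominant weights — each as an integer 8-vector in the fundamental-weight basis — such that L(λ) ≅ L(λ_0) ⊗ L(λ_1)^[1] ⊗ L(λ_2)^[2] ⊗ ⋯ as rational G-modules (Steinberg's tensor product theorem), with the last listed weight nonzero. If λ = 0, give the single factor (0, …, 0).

Converting to the ω-basis (c_i = row i of M dotted with v = (2, 0, -1, 0, 0, 2, -2, -1)):
  c_1 = (1)·(2) + (0)·(0) + (0)·(-1) + (0)·(0) + (0)·(0) + (0)·(2) + (0)·(-2) + (0)·(-1) = 2
  c_2 = (0)·(2) + (0)·(0) + (0)·(-1) + (0)·(0) + (0)·(0) + (1)·(2) + (0)·(-2) + (0)·(-1) = 2
  c_3 = (0)·(2) + (0)·(0) + (0)·(-1) + (0)·(0) + (-1)·(0) + (0)·(2) + (0)·(-2) + (0)·(-1) = 0
  c_4 = (0)·(2) + (0)·(0) + (0)·(-1) + (0)·(0) + (0)·(0) + (0)·(2) + (-1)·(-2) + (0)·(-1) = 2
  c_5 = (0)·(2) + (0)·(0) + (0)·(-1) + (-1)·(0) + (-1)·(0) + (0)·(2) + (0)·(-2) + (0)·(-1) = 0
  c_6 = (0)·(2) + (0)·(0) + (-1)·(-1) + (2)·(0) + (2)·(0) + (0)·(2) + (0)·(-2) + (0)·(-1) = 1
  c_7 = (0)·(2) + (-1)·(0) + (0)·(-1) + (0)·(0) + (0)·(0) + (0)·(2) + (0)·(-2) + (0)·(-1) = 0
  c_8 = (0)·(2) + (0)·(0) + (0)·(-1) + (0)·(0) + (1)·(0) + (0)·(2) + (0)·(-2) + (-1)·(-1) = 1
Base-3 expansion of each c_i:
  c_1 = 2 = 2·3^0
  c_2 = 2 = 2·3^0
  c_3 = 0
  c_4 = 2 = 2·3^0
  c_5 = 0
  c_6 = 1 = 1·3^0
  c_7 = 0
  c_8 = 1 = 1·3^0
λ_0 = (2, 2, 0, 2, 0, 1, 0, 1)

((2, 2, 0, 2, 0, 1, 0, 1),)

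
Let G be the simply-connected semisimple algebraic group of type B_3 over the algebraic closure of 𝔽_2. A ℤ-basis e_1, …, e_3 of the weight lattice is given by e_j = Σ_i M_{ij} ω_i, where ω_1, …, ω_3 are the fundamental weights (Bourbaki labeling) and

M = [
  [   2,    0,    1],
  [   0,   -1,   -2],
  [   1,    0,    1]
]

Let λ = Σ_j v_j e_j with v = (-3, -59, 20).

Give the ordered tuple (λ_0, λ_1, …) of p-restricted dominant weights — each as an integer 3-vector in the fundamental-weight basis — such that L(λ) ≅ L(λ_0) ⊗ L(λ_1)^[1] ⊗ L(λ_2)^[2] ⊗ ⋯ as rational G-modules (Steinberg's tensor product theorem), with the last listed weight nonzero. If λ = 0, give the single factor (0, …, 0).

((0, 1, 1), (1, 1, 0), (1, 0, 0), (1, 0, 0), (0, 1, 1))

Change of basis e → ω: c = M·v where v = (-3, -59, 20):
  c_1 = 2*-3 + 0*-59 + 1*20 = 14
  c_2 = 0*-3 + -1*-59 + -2*20 = 19
  c_3 = 1*-3 + 0*-59 + 1*20 = 17
Expand coordinatewise in base 2:
  c_1 = 14 = 0·2^0 + 1·2^1 + 1·2^2 + 1·2^3
  c_2 = 19 = 1·2^0 + 1·2^1 + 0·2^2 + 0·2^3 + 1·2^4
  c_3 = 17 = 1·2^0 + 0·2^1 + 0·2^2 + 0·2^3 + 1·2^4
p-restricted factor λ_0 = (0, 1, 1)
p-restricted factor λ_1 = (1, 1, 0)
p-restricted factor λ_2 = (1, 0, 0)
p-restricted factor λ_3 = (1, 0, 0)
p-restricted factor λ_4 = (0, 1, 1)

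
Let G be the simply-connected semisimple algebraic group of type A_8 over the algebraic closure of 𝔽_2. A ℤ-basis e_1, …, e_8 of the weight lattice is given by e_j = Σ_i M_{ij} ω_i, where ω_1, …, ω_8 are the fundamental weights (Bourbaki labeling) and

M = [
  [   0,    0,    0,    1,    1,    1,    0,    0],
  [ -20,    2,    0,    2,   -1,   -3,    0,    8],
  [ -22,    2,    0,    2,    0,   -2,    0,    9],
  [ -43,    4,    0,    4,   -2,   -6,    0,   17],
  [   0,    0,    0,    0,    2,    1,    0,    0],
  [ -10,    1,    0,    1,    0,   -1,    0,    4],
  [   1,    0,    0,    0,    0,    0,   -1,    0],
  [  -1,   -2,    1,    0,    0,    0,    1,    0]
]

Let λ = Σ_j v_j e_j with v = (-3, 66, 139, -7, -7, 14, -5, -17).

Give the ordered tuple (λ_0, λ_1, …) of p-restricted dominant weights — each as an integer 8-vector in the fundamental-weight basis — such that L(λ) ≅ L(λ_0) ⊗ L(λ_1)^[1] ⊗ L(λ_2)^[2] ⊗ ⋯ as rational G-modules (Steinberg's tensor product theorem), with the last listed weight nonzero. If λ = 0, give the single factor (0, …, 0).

((0, 1, 1, 0, 0, 1, 0, 1), (0, 1, 1, 1, 0, 1, 1, 0), (0, 1, 0, 1, 0, 1, 0, 1))

Compute c_i = Σ_j M_{ij} v_j with v = (-3, 66, 139, -7, -7, 14, -5, -17):
  c_1 = (0)·(-3) + (0)·(66) + (0)·(139) + (1)·(-7) + (1)·(-7) + (1)·(14) + (0)·(-5) + (0)·(-17) = 0
  c_2 = (-20)·(-3) + (2)·(66) + (0)·(139) + (2)·(-7) + (-1)·(-7) + (-3)·(14) + (0)·(-5) + (8)·(-17) = 7
  c_3 = (-22)·(-3) + (2)·(66) + (0)·(139) + (2)·(-7) + (0)·(-7) + (-2)·(14) + (0)·(-5) + (9)·(-17) = 3
  c_4 = (-43)·(-3) + (4)·(66) + (0)·(139) + (4)·(-7) + (-2)·(-7) + (-6)·(14) + (0)·(-5) + (17)·(-17) = 6
  c_5 = (0)·(-3) + (0)·(66) + (0)·(139) + (0)·(-7) + (2)·(-7) + (1)·(14) + (0)·(-5) + (0)·(-17) = 0
  c_6 = (-10)·(-3) + (1)·(66) + (0)·(139) + (1)·(-7) + (0)·(-7) + (-1)·(14) + (0)·(-5) + (4)·(-17) = 7
  c_7 = (1)·(-3) + (0)·(66) + (0)·(139) + (0)·(-7) + (0)·(-7) + (0)·(14) + (-1)·(-5) + (0)·(-17) = 2
  c_8 = (-1)·(-3) + (-2)·(66) + (1)·(139) + (0)·(-7) + (0)·(-7) + (0)·(14) + (1)·(-5) + (0)·(-17) = 5
Base-2 expansion of each c_i:
  c_1 = 0
  c_2 = 7 = 1·2^0 + 1·2^1 + 1·2^2
  c_3 = 3 = 1·2^0 + 1·2^1
  c_4 = 6 = 0·2^0 + 1·2^1 + 1·2^2
  c_5 = 0
  c_6 = 7 = 1·2^0 + 1·2^1 + 1·2^2
  c_7 = 2 = 0·2^0 + 1·2^1
  c_8 = 5 = 1·2^0 + 0·2^1 + 1·2^2
Factor λ_0 = (0, 1, 1, 0, 0, 1, 0, 1)
Factor λ_1 = (0, 1, 1, 1, 0, 1, 1, 0)
Factor λ_2 = (0, 1, 0, 1, 0, 1, 0, 1)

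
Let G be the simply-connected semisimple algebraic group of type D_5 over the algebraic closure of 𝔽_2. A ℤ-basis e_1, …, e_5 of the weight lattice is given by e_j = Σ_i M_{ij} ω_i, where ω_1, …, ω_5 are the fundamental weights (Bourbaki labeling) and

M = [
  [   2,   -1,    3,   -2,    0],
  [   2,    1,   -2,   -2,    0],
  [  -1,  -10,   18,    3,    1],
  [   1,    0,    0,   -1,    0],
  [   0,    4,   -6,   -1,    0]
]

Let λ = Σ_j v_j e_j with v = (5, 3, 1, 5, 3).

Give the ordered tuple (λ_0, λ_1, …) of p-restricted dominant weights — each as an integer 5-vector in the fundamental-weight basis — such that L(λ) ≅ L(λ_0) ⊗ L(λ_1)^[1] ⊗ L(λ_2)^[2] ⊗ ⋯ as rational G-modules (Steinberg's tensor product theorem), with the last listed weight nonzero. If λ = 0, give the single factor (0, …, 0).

((0, 1, 1, 0, 1),)

Change of basis e → ω: c = M·v where v = (5, 3, 1, 5, 3):
  c_1 = 2*5 + -1*3 + 3*1 + -2*5 + 0*3 = 0
  c_2 = 2*5 + 1*3 + -2*1 + -2*5 + 0*3 = 1
  c_3 = -1*5 + -10*3 + 18*1 + 3*5 + 1*3 = 1
  c_4 = 1*5 + 0*3 + 0*1 + -1*5 + 0*3 = 0
  c_5 = 0*5 + 4*3 + -6*1 + -1*5 + 0*3 = 1
Expand coordinatewise in base 2:
  c_1 = 0
  c_2 = 1 = 1·2^0
  c_3 = 1 = 1·2^0
  c_4 = 0
  c_5 = 1 = 1·2^0
p-restricted factor λ_0 = (0, 1, 1, 0, 1)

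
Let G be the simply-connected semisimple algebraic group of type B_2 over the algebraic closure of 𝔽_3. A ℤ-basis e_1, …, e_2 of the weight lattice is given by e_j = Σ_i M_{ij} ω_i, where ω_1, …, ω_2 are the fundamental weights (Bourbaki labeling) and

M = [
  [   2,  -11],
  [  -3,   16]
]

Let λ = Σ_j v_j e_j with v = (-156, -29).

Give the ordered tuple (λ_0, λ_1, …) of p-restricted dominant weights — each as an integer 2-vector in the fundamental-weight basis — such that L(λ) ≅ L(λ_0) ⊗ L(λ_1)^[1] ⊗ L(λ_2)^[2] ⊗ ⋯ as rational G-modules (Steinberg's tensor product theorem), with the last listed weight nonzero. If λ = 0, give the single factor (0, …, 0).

In the fundamental-weight basis, λ has coordinates c = M·v (v = (-156, -29)):
  c_1 = 2*-156 + -11*-29 = 7
  c_2 = -3*-156 + 16*-29 = 4
Writing each c_i in base p = 3:
  c_1 = 7 = 1·3^0 + 2·3^1
  c_2 = 4 = 1·3^0 + 1·3^1
λ_0 = (1, 1)
λ_1 = (2, 1)

((1, 1), (2, 1))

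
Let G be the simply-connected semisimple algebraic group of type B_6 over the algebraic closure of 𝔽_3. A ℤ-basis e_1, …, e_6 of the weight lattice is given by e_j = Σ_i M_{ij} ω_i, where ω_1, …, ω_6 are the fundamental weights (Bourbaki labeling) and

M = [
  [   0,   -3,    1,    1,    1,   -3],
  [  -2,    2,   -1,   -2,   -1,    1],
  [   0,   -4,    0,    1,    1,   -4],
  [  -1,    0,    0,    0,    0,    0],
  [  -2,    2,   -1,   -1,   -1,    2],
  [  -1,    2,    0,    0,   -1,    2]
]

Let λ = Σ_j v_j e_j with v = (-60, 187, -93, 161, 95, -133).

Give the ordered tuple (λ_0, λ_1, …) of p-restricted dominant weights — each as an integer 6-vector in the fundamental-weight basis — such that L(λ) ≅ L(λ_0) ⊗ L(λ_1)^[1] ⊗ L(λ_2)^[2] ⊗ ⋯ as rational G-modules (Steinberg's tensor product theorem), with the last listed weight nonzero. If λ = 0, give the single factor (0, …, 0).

In the fundamental-weight basis, λ has coordinates c = M·v (v = (-60, 187, -93, 161, 95, -133)):
  c_1 = (0)·(-60) + (-3)·(187) + (1)·(-93) + (1)·(161) + (1)·(95) + (-3)·(-133) = 1
  c_2 = (-2)·(-60) + (2)·(187) + (-1)·(-93) + (-2)·(161) + (-1)·(95) + (1)·(-133) = 37
  c_3 = (0)·(-60) + (-4)·(187) + (0)·(-93) + (1)·(161) + (1)·(95) + (-4)·(-133) = 40
  c_4 = (-1)·(-60) + (0)·(187) + (0)·(-93) + (0)·(161) + (0)·(95) + (0)·(-133) = 60
  c_5 = (-2)·(-60) + (2)·(187) + (-1)·(-93) + (-1)·(161) + (-1)·(95) + (2)·(-133) = 65
  c_6 = (-1)·(-60) + (2)·(187) + (0)·(-93) + (0)·(161) + (-1)·(95) + (2)·(-133) = 73
Writing each c_i in base p = 3:
  c_1 = 1 = 1·3^0
  c_2 = 37 = 1·3^0 + 0·3^1 + 1·3^2 + 1·3^3
  c_3 = 40 = 1·3^0 + 1·3^1 + 1·3^2 + 1·3^3
  c_4 = 60 = 0·3^0 + 2·3^1 + 0·3^2 + 2·3^3
  c_5 = 65 = 2·3^0 + 0·3^1 + 1·3^2 + 2·3^3
  c_6 = 73 = 1·3^0 + 0·3^1 + 2·3^2 + 2·3^3
Factor λ_0 = (1, 1, 1, 0, 2, 1)
Factor λ_1 = (0, 0, 1, 2, 0, 0)
Factor λ_2 = (0, 1, 1, 0, 1, 2)
Factor λ_3 = (0, 1, 1, 2, 2, 2)

((1, 1, 1, 0, 2, 1), (0, 0, 1, 2, 0, 0), (0, 1, 1, 0, 1, 2), (0, 1, 1, 2, 2, 2))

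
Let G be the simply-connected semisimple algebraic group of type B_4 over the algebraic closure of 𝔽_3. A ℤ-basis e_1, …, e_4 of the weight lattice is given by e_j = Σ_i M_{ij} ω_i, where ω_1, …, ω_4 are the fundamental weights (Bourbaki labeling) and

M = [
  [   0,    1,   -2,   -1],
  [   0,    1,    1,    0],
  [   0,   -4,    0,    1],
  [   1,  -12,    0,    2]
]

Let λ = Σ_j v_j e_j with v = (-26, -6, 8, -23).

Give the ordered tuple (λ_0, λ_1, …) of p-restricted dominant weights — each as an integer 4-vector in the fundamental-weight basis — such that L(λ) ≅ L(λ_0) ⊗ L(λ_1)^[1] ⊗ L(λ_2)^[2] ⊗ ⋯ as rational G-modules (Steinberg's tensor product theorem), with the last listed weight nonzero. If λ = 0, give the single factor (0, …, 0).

Converting to the ω-basis (c_i = row i of M dotted with v = (-26, -6, 8, -23)):
  c_1 = 0*-26 + 1*-6 + -2*8 + -1*-23 = 1
  c_2 = 0*-26 + 1*-6 + 1*8 + 0*-23 = 2
  c_3 = 0*-26 + -4*-6 + 0*8 + 1*-23 = 1
  c_4 = 1*-26 + -12*-6 + 0*8 + 2*-23 = 0
Base-3 expansion of each c_i:
  c_1 = 1 = 1·3^0
  c_2 = 2 = 2·3^0
  c_3 = 1 = 1·3^0
  c_4 = 0
Factor λ_0 = (1, 2, 1, 0)

((1, 2, 1, 0),)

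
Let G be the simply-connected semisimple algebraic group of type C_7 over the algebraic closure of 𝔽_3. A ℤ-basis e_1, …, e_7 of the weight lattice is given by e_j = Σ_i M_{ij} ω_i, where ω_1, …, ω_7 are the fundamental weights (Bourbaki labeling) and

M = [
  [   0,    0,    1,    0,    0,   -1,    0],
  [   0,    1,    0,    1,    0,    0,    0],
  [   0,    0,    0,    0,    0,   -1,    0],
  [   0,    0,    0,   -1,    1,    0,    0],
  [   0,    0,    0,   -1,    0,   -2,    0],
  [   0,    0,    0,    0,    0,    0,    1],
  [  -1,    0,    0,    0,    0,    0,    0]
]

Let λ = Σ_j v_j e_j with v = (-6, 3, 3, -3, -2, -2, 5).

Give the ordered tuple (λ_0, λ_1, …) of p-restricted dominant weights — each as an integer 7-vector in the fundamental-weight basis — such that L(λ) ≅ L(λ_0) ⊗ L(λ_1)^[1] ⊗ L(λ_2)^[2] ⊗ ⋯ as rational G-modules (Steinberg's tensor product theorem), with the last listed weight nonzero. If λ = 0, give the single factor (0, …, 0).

ω-coordinates c = M·v, v = (-6, 3, 3, -3, -2, -2, 5):
  c_1 = (0)·(-6) + (0)·(3) + (1)·(3) + (0)·(-3) + (0)·(-2) + (-1)·(-2) + (0)·(5) = 5
  c_2 = (0)·(-6) + (1)·(3) + (0)·(3) + (1)·(-3) + (0)·(-2) + (0)·(-2) + (0)·(5) = 0
  c_3 = (0)·(-6) + (0)·(3) + (0)·(3) + (0)·(-3) + (0)·(-2) + (-1)·(-2) + (0)·(5) = 2
  c_4 = (0)·(-6) + (0)·(3) + (0)·(3) + (-1)·(-3) + (1)·(-2) + (0)·(-2) + (0)·(5) = 1
  c_5 = (0)·(-6) + (0)·(3) + (0)·(3) + (-1)·(-3) + (0)·(-2) + (-2)·(-2) + (0)·(5) = 7
  c_6 = (0)·(-6) + (0)·(3) + (0)·(3) + (0)·(-3) + (0)·(-2) + (0)·(-2) + (1)·(5) = 5
  c_7 = (-1)·(-6) + (0)·(3) + (0)·(3) + (0)·(-3) + (0)·(-2) + (0)·(-2) + (0)·(5) = 6
Writing each c_i in base p = 3:
  c_1 = 5 = 2·3^0 + 1·3^1
  c_2 = 0
  c_3 = 2 = 2·3^0
  c_4 = 1 = 1·3^0
  c_5 = 7 = 1·3^0 + 2·3^1
  c_6 = 5 = 2·3^0 + 1·3^1
  c_7 = 6 = 0·3^0 + 2·3^1
λ_0 = (2, 0, 2, 1, 1, 2, 0)
λ_1 = (1, 0, 0, 0, 2, 1, 2)

((2, 0, 2, 1, 1, 2, 0), (1, 0, 0, 0, 2, 1, 2))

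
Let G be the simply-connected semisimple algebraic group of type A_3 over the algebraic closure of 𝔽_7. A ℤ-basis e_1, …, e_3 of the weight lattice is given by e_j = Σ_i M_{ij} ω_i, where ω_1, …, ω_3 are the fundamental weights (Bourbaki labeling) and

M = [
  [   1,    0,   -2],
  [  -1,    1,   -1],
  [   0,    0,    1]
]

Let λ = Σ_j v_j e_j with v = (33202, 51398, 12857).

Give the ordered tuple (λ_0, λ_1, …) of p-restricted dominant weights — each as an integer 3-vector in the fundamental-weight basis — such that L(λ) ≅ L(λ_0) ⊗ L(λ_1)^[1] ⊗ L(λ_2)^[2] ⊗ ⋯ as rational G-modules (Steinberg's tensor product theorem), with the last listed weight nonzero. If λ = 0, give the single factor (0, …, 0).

ω-coordinates c = M·v, v = (33202, 51398, 12857):
  c_1 = 1·33202 + 0·51398 + (-2)·(12857) = 7488
  c_2 = (-1)·(33202) + 1·51398 + (-1)·(12857) = 5339
  c_3 = 0·33202 + 0·51398 + 1·12857 = 12857
Base-7 expansion of each c_i:
  c_1 = 7488 = 5·7^0 + 5·7^1 + 5·7^2 + 0·7^3 + 3·7^4
  c_2 = 5339 = 5·7^0 + 6·7^1 + 3·7^2 + 1·7^3 + 2·7^4
  c_3 = 12857 = 5·7^0 + 2·7^1 + 3·7^2 + 2·7^3 + 5·7^4
λ_0 = (5, 5, 5)
λ_1 = (5, 6, 2)
λ_2 = (5, 3, 3)
λ_3 = (0, 1, 2)
λ_4 = (3, 2, 5)

((5, 5, 5), (5, 6, 2), (5, 3, 3), (0, 1, 2), (3, 2, 5))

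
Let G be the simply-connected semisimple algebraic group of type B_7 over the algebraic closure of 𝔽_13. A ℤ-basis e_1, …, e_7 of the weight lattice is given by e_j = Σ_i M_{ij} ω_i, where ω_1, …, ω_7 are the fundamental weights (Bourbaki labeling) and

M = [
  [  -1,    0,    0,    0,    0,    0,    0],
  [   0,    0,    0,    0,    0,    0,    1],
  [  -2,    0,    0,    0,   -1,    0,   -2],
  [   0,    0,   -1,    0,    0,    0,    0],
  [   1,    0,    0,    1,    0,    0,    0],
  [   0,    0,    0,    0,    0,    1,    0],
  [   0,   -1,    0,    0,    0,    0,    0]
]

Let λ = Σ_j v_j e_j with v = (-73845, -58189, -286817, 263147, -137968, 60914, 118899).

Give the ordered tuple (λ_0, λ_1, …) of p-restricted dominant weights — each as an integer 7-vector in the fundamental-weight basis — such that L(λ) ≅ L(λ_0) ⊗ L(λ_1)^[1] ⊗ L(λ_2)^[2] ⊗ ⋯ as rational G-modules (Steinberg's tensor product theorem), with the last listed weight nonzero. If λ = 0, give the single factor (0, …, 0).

Converting to the ω-basis (c_i = row i of M dotted with v = (-73845, -58189, -286817, 263147, -137968, 60914, 118899)):
  c_1 = (-1)·(-73845) + (0)·(-58189) + (0)·(-286817) + 0·263147 + (0)·(-137968) + 0·60914 + 0·118899 = 73845
  c_2 = (0)·(-73845) + (0)·(-58189) + (0)·(-286817) + 0·263147 + (0)·(-137968) + 0·60914 + 1·118899 = 118899
  c_3 = (-2)·(-73845) + (0)·(-58189) + (0)·(-286817) + 0·263147 + (-1)·(-137968) + 0·60914 + (-2)·(118899) = 47860
  c_4 = (0)·(-73845) + (0)·(-58189) + (-1)·(-286817) + 0·263147 + (0)·(-137968) + 0·60914 + 0·118899 = 286817
  c_5 = (1)·(-73845) + (0)·(-58189) + (0)·(-286817) + 1·263147 + (0)·(-137968) + 0·60914 + 0·118899 = 189302
  c_6 = (0)·(-73845) + (0)·(-58189) + (0)·(-286817) + 0·263147 + (0)·(-137968) + 1·60914 + 0·118899 = 60914
  c_7 = (0)·(-73845) + (-1)·(-58189) + (0)·(-286817) + 0·263147 + (0)·(-137968) + 0·60914 + 0·118899 = 58189
p = 13; digits c_i = Σ_j d_{ij}·13^j, 0 ≤ d_{ij} < 13:
  c_1 = 73845 = 5·13^0 + 12·13^1 + 7·13^2 + 7·13^3 + 2·13^4
  c_2 = 118899 = 1·13^0 + 7·13^1 + 1·13^2 + 2·13^3 + 4·13^4
  c_3 = 47860 = 7·13^0 + 2·13^1 + 10·13^2 + 8·13^3 + 1·13^4
  c_4 = 286817 = 11·13^0 + 1·13^1 + 7·13^2 + 0·13^3 + 10·13^4
  c_5 = 189302 = 9·13^0 + 1·13^1 + 2·13^2 + 8·13^3 + 6·13^4
  c_6 = 60914 = 9·13^0 + 5·13^1 + 9·13^2 + 1·13^3 + 2·13^4
  c_7 = 58189 = 1·13^0 + 4·13^1 + 6·13^2 + 0·13^3 + 2·13^4
p-restricted factor λ_0 = (5, 1, 7, 11, 9, 9, 1)
p-restricted factor λ_1 = (12, 7, 2, 1, 1, 5, 4)
p-restricted factor λ_2 = (7, 1, 10, 7, 2, 9, 6)
p-restricted factor λ_3 = (7, 2, 8, 0, 8, 1, 0)
p-restricted factor λ_4 = (2, 4, 1, 10, 6, 2, 2)

((5, 1, 7, 11, 9, 9, 1), (12, 7, 2, 1, 1, 5, 4), (7, 1, 10, 7, 2, 9, 6), (7, 2, 8, 0, 8, 1, 0), (2, 4, 1, 10, 6, 2, 2))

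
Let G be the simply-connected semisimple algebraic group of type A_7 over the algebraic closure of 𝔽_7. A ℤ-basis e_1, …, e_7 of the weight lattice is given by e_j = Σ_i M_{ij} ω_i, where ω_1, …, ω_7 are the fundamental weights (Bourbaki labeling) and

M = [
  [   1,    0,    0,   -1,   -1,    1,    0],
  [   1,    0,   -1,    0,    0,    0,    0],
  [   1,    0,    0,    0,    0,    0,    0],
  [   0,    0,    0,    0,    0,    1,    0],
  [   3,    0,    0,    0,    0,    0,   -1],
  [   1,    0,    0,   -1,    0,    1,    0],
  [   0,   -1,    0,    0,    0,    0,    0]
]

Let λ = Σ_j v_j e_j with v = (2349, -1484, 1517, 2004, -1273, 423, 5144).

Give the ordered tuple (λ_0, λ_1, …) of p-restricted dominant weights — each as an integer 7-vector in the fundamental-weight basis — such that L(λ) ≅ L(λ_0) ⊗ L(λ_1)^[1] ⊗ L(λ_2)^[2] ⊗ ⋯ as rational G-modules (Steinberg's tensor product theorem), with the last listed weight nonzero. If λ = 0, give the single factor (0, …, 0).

((4, 6, 4, 3, 6, 5, 0), (4, 6, 6, 4, 5, 4, 2), (6, 2, 5, 1, 3, 1, 2), (5, 2, 6, 1, 5, 2, 4))

ω-coordinates c = M·v, v = (2349, -1484, 1517, 2004, -1273, 423, 5144):
  c_1 = (1)·(2349) + (0)·(-1484) + (0)·(1517) + (-1)·(2004) + (-1)·(-1273) + (1)·(423) + (0)·(5144) = 2041
  c_2 = (1)·(2349) + (0)·(-1484) + (-1)·(1517) + (0)·(2004) + (0)·(-1273) + (0)·(423) + (0)·(5144) = 832
  c_3 = (1)·(2349) + (0)·(-1484) + (0)·(1517) + (0)·(2004) + (0)·(-1273) + (0)·(423) + (0)·(5144) = 2349
  c_4 = (0)·(2349) + (0)·(-1484) + (0)·(1517) + (0)·(2004) + (0)·(-1273) + (1)·(423) + (0)·(5144) = 423
  c_5 = (3)·(2349) + (0)·(-1484) + (0)·(1517) + (0)·(2004) + (0)·(-1273) + (0)·(423) + (-1)·(5144) = 1903
  c_6 = (1)·(2349) + (0)·(-1484) + (0)·(1517) + (-1)·(2004) + (0)·(-1273) + (1)·(423) + (0)·(5144) = 768
  c_7 = (0)·(2349) + (-1)·(-1484) + (0)·(1517) + (0)·(2004) + (0)·(-1273) + (0)·(423) + (0)·(5144) = 1484
Expand coordinatewise in base 7:
  c_1 = 2041 = 4·7^0 + 4·7^1 + 6·7^2 + 5·7^3
  c_2 = 832 = 6·7^0 + 6·7^1 + 2·7^2 + 2·7^3
  c_3 = 2349 = 4·7^0 + 6·7^1 + 5·7^2 + 6·7^3
  c_4 = 423 = 3·7^0 + 4·7^1 + 1·7^2 + 1·7^3
  c_5 = 1903 = 6·7^0 + 5·7^1 + 3·7^2 + 5·7^3
  c_6 = 768 = 5·7^0 + 4·7^1 + 1·7^2 + 2·7^3
  c_7 = 1484 = 0·7^0 + 2·7^1 + 2·7^2 + 4·7^3
λ_0 = (4, 6, 4, 3, 6, 5, 0)
λ_1 = (4, 6, 6, 4, 5, 4, 2)
λ_2 = (6, 2, 5, 1, 3, 1, 2)
λ_3 = (5, 2, 6, 1, 5, 2, 4)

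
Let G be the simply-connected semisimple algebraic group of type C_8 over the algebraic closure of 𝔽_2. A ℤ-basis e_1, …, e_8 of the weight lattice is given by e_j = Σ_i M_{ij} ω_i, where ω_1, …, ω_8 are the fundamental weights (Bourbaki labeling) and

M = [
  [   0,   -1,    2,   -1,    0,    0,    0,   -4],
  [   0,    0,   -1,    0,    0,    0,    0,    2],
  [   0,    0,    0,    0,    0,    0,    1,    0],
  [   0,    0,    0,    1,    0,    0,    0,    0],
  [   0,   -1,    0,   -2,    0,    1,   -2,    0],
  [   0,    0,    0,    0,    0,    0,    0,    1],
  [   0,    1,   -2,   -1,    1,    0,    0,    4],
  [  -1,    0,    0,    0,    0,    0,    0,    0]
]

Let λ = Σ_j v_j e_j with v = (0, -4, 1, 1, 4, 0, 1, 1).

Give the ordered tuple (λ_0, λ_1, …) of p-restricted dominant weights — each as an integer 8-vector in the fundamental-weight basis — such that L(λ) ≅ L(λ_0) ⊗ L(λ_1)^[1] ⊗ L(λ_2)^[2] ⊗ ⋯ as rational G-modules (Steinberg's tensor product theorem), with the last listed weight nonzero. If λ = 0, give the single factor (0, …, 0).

((1, 1, 1, 1, 0, 1, 1, 0),)

ω-coordinates c = M·v, v = (0, -4, 1, 1, 4, 0, 1, 1):
  c_1 = 0*0 + -1*-4 + 2*1 + -1*1 + 0*4 + 0*0 + 0*1 + -4*1 = 1
  c_2 = 0*0 + 0*-4 + -1*1 + 0*1 + 0*4 + 0*0 + 0*1 + 2*1 = 1
  c_3 = 0*0 + 0*-4 + 0*1 + 0*1 + 0*4 + 0*0 + 1*1 + 0*1 = 1
  c_4 = 0*0 + 0*-4 + 0*1 + 1*1 + 0*4 + 0*0 + 0*1 + 0*1 = 1
  c_5 = 0*0 + -1*-4 + 0*1 + -2*1 + 0*4 + 1*0 + -2*1 + 0*1 = 0
  c_6 = 0*0 + 0*-4 + 0*1 + 0*1 + 0*4 + 0*0 + 0*1 + 1*1 = 1
  c_7 = 0*0 + 1*-4 + -2*1 + -1*1 + 1*4 + 0*0 + 0*1 + 4*1 = 1
  c_8 = -1*0 + 0*-4 + 0*1 + 0*1 + 0*4 + 0*0 + 0*1 + 0*1 = 0
Expand coordinatewise in base 2:
  c_1 = 1 = 1·2^0
  c_2 = 1 = 1·2^0
  c_3 = 1 = 1·2^0
  c_4 = 1 = 1·2^0
  c_5 = 0
  c_6 = 1 = 1·2^0
  c_7 = 1 = 1·2^0
  c_8 = 0
λ_0 = (1, 1, 1, 1, 0, 1, 1, 0)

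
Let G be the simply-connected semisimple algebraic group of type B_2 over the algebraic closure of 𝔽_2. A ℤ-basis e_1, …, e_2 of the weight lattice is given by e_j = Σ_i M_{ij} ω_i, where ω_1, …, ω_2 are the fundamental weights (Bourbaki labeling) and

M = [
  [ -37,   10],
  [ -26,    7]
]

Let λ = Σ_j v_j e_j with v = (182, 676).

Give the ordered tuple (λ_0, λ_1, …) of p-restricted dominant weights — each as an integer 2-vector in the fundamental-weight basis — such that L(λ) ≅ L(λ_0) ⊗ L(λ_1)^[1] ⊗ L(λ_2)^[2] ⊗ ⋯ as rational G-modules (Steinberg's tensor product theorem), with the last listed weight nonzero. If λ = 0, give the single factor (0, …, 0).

Compute c_i = Σ_j M_{ij} v_j with v = (182, 676):
  c_1 = (-37)·(182) + 10·676 = 26
  c_2 = (-26)·(182) + 7·676 = 0
Base-2 expansion of each c_i:
  c_1 = 26 = 0·2^0 + 1·2^1 + 0·2^2 + 1·2^3 + 1·2^4
  c_2 = 0
Factor λ_0 = (0, 0)
Factor λ_1 = (1, 0)
Factor λ_2 = (0, 0)
Factor λ_3 = (1, 0)
Factor λ_4 = (1, 0)

((0, 0), (1, 0), (0, 0), (1, 0), (1, 0))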